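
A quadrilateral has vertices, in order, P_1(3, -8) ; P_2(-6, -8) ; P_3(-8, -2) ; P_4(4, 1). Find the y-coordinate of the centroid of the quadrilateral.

-213/53

Apply the surveyor's formula. First the cross-terms c_i = x_i·y_{i+1} − x_{i+1}·y_i:
  -72, -52, 0, -35  ⇒  2A = -159, A = -79.5.
Then Σ (y_i + y_{i+1})·c_i = 1917, so ȳ = 1917 / (6·(-79.5)) = -213/53.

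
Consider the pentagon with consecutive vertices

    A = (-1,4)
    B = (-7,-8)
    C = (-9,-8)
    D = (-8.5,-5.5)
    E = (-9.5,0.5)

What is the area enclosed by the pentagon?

Apply the surveyor's formula: 2A = Σ (x_i·y_{i+1} − x_{i+1}·y_i), indices taken mod 5.
Cross-terms: 36, -16, -18.5, -56.5, -37.5  ⇒  Σ = -92.5
Area = |Σ|/2 = 46.25.

46.25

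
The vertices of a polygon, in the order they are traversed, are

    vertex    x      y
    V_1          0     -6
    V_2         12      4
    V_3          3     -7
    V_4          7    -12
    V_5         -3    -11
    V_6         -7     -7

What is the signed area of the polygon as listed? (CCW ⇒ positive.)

Cross-terms: 72, -96, 13, -113, -56, 42  ⇒  Σ = -138
Signed area = Σ/2 = -69 (negative ⇒ clockwise traversal).

-69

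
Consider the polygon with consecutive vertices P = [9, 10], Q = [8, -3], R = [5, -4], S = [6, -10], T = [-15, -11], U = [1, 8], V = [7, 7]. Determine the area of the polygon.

Apply the surveyor's formula: 2A = Σ (x_i·y_{i+1} − x_{i+1}·y_i), indices taken mod 7.
P→Q: (9)(-3) − (8)(10) = -107
Q→R: (8)(-4) − (5)(-3) = -17
R→S: (5)(-10) − (6)(-4) = -26
S→T: (6)(-11) − (-15)(-10) = -216
T→U: (-15)(8) − (1)(-11) = -109
U→V: (1)(7) − (7)(8) = -49
V→P: (7)(10) − (9)(7) = 7
Σ = -517
Area = |Σ|/2 = 258.5.

258.5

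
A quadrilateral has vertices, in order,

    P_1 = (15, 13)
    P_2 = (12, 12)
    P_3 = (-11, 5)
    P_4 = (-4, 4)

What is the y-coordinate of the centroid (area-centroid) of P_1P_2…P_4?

Apply the shoelace (surveyor's) formula. First the cross-terms c_i = x_i·y_{i+1} − x_{i+1}·y_i:
  24, 192, -24, -112  ⇒  2A = 80, A = 40.
Then Σ (y_i + y_{i+1})·c_i = 1744, so ȳ = 1744 / (6·40) = 109/15.

109/15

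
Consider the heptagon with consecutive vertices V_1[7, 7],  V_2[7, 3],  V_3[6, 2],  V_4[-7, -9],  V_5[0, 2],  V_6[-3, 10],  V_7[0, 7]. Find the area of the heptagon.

75

Apply the surveyor's formula: 2A = Σ (x_i·y_{i+1} − x_{i+1}·y_i), indices taken mod 7.
Σ = (-28) + (-4) + (-40) + (-14) + (6) + (-21) + (-49) = -150
Area = |Σ|/2 = 75.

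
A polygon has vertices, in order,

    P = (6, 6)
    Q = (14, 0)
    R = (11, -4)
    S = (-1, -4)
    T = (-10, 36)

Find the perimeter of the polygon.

102

|PQ| = √((8)² + (-6)²) = √100 = 10
|QR| = √((-3)² + (-4)²) = √25 = 5
|RS| = √((-12)² + (0)²) = √144 = 12
|ST| = √((-9)² + (40)²) = √1681 = 41
|TP| = √((16)² + (-30)²) = √1156 = 34
Perimeter = 10 + 5 + 12 + 41 + 34 = 102.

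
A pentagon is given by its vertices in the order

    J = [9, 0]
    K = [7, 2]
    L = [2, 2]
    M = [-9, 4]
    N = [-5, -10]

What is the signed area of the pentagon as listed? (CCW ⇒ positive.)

127

Apply Gauss's area formula: 2A = Σ (x_i·y_{i+1} − x_{i+1}·y_i), indices taken mod 5.
Cross-terms: 18, 10, 26, 110, 90  ⇒  Σ = 254
Signed area = Σ/2 = 127 (positive ⇒ counter-clockwise traversal).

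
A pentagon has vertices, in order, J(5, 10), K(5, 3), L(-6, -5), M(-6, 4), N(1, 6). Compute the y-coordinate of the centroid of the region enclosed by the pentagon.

Apply the surveyor's formula. First the cross-terms c_i = x_i·y_{i+1} − x_{i+1}·y_i:
  -35, -7, -54, -40, -20  ⇒  2A = -156, A = -78.
Then Σ (y_i + y_{i+1})·c_i = -1107, so ȳ = -1107 / (6·(-78)) = 123/52.

123/52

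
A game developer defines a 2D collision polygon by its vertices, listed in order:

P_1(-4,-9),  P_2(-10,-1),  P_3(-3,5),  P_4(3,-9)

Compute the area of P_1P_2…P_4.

Cross-terms: -86, -53, 12, -63  ⇒  Σ = -190
Area = |Σ|/2 = 95.

95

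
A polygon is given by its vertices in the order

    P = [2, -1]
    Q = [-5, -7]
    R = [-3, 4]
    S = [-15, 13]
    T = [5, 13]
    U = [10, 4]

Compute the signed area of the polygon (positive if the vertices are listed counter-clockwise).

Σ = (-19) + (-41) + (21) + (-260) + (-110) + (-18) = -427
Signed area = Σ/2 = -213.5 (negative ⇒ clockwise traversal).

-213.5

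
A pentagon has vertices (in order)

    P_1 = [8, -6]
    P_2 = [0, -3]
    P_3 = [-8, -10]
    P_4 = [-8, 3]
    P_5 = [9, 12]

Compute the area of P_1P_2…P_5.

212.5

Cross-terms: -24, -24, -104, -123, -150  ⇒  Σ = -425
Area = |Σ|/2 = 212.5.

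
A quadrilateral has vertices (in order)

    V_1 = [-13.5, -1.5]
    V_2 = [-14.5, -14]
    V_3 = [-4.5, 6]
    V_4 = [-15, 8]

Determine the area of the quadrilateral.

Apply the shoelace formula: 2A = Σ (x_i·y_{i+1} − x_{i+1}·y_i), indices taken mod 4.
Σ = (167.25) + (-150) + (54) + (130.5) = 201.75
Area = |Σ|/2 = 100.875.

100.875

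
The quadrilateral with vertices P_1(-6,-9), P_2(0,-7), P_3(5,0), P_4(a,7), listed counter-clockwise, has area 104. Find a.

-6

Write out the shoelace sum; only the two edges meeting at P_4 involve a:
2·Area = [(5·7 − a·0) + (a·(-9) − (-6)·7)] + 77
       = -9·a + 154 = 208
⇒ a = -6.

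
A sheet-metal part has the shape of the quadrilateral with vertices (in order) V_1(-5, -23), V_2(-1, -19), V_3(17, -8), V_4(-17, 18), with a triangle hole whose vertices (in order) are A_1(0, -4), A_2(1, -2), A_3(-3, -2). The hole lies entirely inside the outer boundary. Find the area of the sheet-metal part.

523

Outer boundary:
Σ = (72) + (331) + (170) + (481) = 1054
Area = |Σ|/2 = 527.
Hole:
Σ = (4) + (-8) + (12) = 8
Area = |Σ|/2 = 4.
Net area = 527 − 4 = 523.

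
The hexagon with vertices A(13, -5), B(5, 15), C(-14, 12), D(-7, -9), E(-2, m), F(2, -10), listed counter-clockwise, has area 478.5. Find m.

The doubled signed area Σ (x_i y_{i+1} − x_{i+1} y_i) is linear in m.
With m=0 it equals 822; the coefficient of m is -9 (from the two edges through E).
So -9·m + 822 = 2·478.5 = 957 ⇒ m = -15.

-15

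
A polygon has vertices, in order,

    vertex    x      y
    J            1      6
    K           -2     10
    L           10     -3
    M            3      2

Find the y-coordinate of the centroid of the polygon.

23/9

Apply the shoelace formula. First the cross-terms c_i = x_i·y_{i+1} − x_{i+1}·y_i:
  22, -94, 29, 16  ⇒  2A = -27, A = -13.5.
Then Σ (y_i + y_{i+1})·c_i = -207, so ȳ = -207 / (6·(-13.5)) = 23/9.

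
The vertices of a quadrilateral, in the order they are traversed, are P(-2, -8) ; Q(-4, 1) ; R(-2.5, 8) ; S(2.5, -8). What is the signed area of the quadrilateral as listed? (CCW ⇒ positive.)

-49.75

Apply the shoelace formula: 2A = Σ (x_i·y_{i+1} − x_{i+1}·y_i), indices taken mod 4.
Cross-terms: -34, -29.5, 0, -36  ⇒  Σ = -99.5
Signed area = Σ/2 = -49.75 (negative ⇒ clockwise traversal).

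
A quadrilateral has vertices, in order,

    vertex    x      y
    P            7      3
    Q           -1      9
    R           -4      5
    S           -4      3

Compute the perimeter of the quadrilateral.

28

|PQ| = √((-8)² + (6)²) = √100 = 10
|QR| = √((-3)² + (-4)²) = √25 = 5
|RS| = √((0)² + (-2)²) = √4 = 2
|SP| = √((11)² + (0)²) = √121 = 11
Perimeter = 10 + 5 + 2 + 11 = 28.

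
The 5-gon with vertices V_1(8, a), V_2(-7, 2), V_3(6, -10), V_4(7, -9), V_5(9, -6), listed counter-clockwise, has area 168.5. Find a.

10

The doubled signed area Σ (x_i y_{i+1} − x_{i+1} y_i) is linear in a.
With a=0 it equals 177; the coefficient of a is 16 (from the two edges through V_1).
So 16·a + 177 = 2·168.5 = 337 ⇒ a = 10.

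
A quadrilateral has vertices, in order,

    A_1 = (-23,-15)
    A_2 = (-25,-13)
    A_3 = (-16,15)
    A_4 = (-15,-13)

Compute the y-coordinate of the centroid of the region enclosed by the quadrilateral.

-13/3

Apply the surveyor's formula. First the cross-terms c_i = x_i·y_{i+1} − x_{i+1}·y_i:
  -76, -583, 433, -74  ⇒  2A = -300, A = -150.
Then Σ (y_i + y_{i+1})·c_i = 3900, so ȳ = 3900 / (6·(-150)) = -13/3.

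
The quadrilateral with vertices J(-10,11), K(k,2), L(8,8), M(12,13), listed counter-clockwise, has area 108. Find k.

6

The doubled signed area Σ (x_i y_{i+1} − x_{i+1} y_i) is linear in k.
With k=0 it equals 234; the coefficient of k is -3 (from the two edges through K).
So -3·k + 234 = 2·108 = 216 ⇒ k = 6.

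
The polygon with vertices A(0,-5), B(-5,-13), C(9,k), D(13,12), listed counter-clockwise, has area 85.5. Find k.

-2

The doubled signed area Σ (x_i y_{i+1} − x_{i+1} y_i) is linear in k.
With k=0 it equals 135; the coefficient of k is -18 (from the two edges through C).
So -18·k + 135 = 2·85.5 = 171 ⇒ k = -2.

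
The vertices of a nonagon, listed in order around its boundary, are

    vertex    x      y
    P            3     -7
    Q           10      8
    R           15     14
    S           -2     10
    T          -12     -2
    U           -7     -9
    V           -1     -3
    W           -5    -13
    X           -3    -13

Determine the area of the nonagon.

303

Σ = (94) + (20) + (178) + (124) + (94) + (12) + (-2) + (26) + (60) = 606
Area = |Σ|/2 = 303.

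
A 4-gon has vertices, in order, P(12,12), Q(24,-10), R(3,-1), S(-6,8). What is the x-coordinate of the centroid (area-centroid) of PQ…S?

433/46

Apply Gauss's area formula. First the cross-terms c_i = x_i·y_{i+1} − x_{i+1}·y_i:
  -408, 6, 18, -168  ⇒  2A = -552, A = -276.
Then Σ (x_i + x_{i+1})·c_i = -15588, so x̄ = -15588 / (6·(-276)) = 433/46.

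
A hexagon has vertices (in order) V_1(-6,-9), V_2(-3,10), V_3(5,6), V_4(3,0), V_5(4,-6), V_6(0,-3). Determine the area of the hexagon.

110.5

Apply the shoelace (surveyor's) formula: 2A = Σ (x_i·y_{i+1} − x_{i+1}·y_i), indices taken mod 6.
Cross-terms: -87, -68, -18, -18, -12, -18  ⇒  Σ = -221
Area = |Σ|/2 = 110.5.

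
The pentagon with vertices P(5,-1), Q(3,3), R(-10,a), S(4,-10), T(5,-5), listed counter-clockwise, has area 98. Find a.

2

Write out the shoelace sum; only the two edges meeting at R involve a:
2·Area = [(3·a − (-10)·3) + ((-10)·(-10) − 4·a)] + 68
       = -1·a + 198 = 196
⇒ a = 2.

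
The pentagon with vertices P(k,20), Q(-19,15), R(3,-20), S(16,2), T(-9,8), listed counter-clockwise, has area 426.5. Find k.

The doubled signed area Σ (x_i y_{i+1} − x_{i+1} y_i) is linear in k.
With k=0 it equals 1007; the coefficient of k is 7 (from the two edges through P).
So 7·k + 1007 = 2·426.5 = 853 ⇒ k = -22.

-22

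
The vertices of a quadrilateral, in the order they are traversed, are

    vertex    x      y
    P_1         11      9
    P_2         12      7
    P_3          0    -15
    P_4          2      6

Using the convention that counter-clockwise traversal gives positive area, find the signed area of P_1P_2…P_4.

-114.5

Apply the shoelace (surveyor's) formula: 2A = Σ (x_i·y_{i+1} − x_{i+1}·y_i), indices taken mod 4.
P_1→P_2: (11)(7) − (12)(9) = -31
P_2→P_3: (12)(-15) − (0)(7) = -180
P_3→P_4: (0)(6) − (2)(-15) = 30
P_4→P_1: (2)(9) − (11)(6) = -48
Σ = -229
Signed area = Σ/2 = -114.5 (negative ⇒ clockwise traversal).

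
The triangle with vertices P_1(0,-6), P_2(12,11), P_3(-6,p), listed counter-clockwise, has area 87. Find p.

Write out the shoelace sum; only the two edges meeting at P_3 involve p:
2·Area = [(12·p − (-6)·11) + ((-6)·(-6) − 0·p)] + 72
       = 12·p + 174 = 174
⇒ p = 0.

0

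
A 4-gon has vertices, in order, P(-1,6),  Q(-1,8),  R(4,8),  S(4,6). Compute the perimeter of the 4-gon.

|PQ| = √((0)² + (2)²) = √4 = 2
|QR| = √((5)² + (0)²) = √25 = 5
|RS| = √((0)² + (-2)²) = √4 = 2
|SP| = √((-5)² + (0)²) = √25 = 5
Perimeter = 2 + 5 + 2 + 5 = 14.

14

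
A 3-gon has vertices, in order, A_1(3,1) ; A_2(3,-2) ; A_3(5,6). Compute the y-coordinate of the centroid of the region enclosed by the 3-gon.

Apply the shoelace (surveyor's) formula. First the cross-terms c_i = x_i·y_{i+1} − x_{i+1}·y_i:
  -9, 28, -13  ⇒  2A = 6, A = 3.
Then Σ (y_i + y_{i+1})·c_i = 30, so ȳ = 30 / (6·3) = 5/3.

5/3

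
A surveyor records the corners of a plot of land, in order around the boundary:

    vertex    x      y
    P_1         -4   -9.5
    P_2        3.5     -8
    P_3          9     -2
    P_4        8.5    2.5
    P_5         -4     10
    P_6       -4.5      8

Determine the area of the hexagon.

P_1→P_2: (-4)(-8) − (3.5)(-9.5) = 65.25
P_2→P_3: (3.5)(-2) − (9)(-8) = 65
P_3→P_4: (9)(2.5) − (8.5)(-2) = 39.5
P_4→P_5: (8.5)(10) − (-4)(2.5) = 95
P_5→P_6: (-4)(8) − (-4.5)(10) = 13
P_6→P_1: (-4.5)(-9.5) − (-4)(8) = 74.75
Σ = 352.5
Area = |Σ|/2 = 176.25.

176.25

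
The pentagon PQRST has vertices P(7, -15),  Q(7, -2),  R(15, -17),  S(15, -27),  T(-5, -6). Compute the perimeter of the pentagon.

|PQ| = √((0)² + (13)²) = √169 = 13
|QR| = √((8)² + (-15)²) = √289 = 17
|RS| = √((0)² + (-10)²) = √100 = 10
|ST| = √((-20)² + (21)²) = √841 = 29
|TP| = √((12)² + (-9)²) = √225 = 15
Perimeter = 13 + 17 + 10 + 29 + 15 = 84.

84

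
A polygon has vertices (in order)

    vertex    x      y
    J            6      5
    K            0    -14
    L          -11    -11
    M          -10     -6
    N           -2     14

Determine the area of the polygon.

Apply the shoelace formula: 2A = Σ (x_i·y_{i+1} − x_{i+1}·y_i), indices taken mod 5.
Σ = (-84) + (-154) + (-44) + (-152) + (-94) = -528
Area = |Σ|/2 = 264.

264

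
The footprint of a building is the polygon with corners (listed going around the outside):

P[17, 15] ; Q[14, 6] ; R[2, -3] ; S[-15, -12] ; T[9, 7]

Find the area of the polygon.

106

Apply the surveyor's formula: 2A = Σ (x_i·y_{i+1} − x_{i+1}·y_i), indices taken mod 5.
P→Q: (17)(6) − (14)(15) = -108
Q→R: (14)(-3) − (2)(6) = -54
R→S: (2)(-12) − (-15)(-3) = -69
S→T: (-15)(7) − (9)(-12) = 3
T→P: (9)(15) − (17)(7) = 16
Σ = -212
Area = |Σ|/2 = 106.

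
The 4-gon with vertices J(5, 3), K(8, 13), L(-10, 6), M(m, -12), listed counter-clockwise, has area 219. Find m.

Write out the shoelace sum; only the two edges meeting at M involve m:
2·Area = [((-10)·(-12) − m·6) + (m·3 − 5·(-12))] + 219
       = -3·m + 399 = 438
⇒ m = -13.

-13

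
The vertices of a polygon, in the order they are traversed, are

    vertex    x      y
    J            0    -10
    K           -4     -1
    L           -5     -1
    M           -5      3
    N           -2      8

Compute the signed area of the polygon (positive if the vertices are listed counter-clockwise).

J→K: (0)(-1) − (-4)(-10) = -40
K→L: (-4)(-1) − (-5)(-1) = -1
L→M: (-5)(3) − (-5)(-1) = -20
M→N: (-5)(8) − (-2)(3) = -34
N→J: (-2)(-10) − (0)(8) = 20
Σ = -75
Signed area = Σ/2 = -37.5 (negative ⇒ clockwise traversal).

-37.5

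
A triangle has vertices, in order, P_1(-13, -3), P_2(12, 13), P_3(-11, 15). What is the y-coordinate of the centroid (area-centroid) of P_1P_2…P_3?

Apply Gauss's area formula. First the cross-terms c_i = x_i·y_{i+1} − x_{i+1}·y_i:
  -133, 323, 228  ⇒  2A = 418, A = 209.
Then Σ (y_i + y_{i+1})·c_i = 10450, so ȳ = 10450 / (6·209) = 25/3.

25/3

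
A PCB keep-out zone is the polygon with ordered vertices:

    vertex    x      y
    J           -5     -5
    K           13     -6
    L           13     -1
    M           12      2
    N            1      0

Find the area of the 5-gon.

95.5

Apply the surveyor's formula: 2A = Σ (x_i·y_{i+1} − x_{i+1}·y_i), indices taken mod 5.
Cross-terms: 95, 65, 38, -2, -5  ⇒  Σ = 191
Area = |Σ|/2 = 95.5.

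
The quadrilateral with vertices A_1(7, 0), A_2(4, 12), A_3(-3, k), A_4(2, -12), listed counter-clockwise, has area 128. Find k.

8

Write out the shoelace sum; only the two edges meeting at A_3 involve k:
2·Area = [(4·k − (-3)·12) + ((-3)·(-12) − 2·k)] + 168
       = 2·k + 240 = 256
⇒ k = 8.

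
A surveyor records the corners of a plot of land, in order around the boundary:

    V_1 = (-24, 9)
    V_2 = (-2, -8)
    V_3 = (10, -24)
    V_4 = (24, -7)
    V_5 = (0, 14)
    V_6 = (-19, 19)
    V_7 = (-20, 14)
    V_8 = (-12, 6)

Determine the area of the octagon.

822

Apply the surveyor's formula: 2A = Σ (x_i·y_{i+1} − x_{i+1}·y_i), indices taken mod 8.
Σ = (210) + (128) + (506) + (336) + (266) + (114) + (48) + (36) = 1644
Area = |Σ|/2 = 822.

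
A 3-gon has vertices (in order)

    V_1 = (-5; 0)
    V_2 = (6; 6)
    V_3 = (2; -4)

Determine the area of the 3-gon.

Apply the shoelace (surveyor's) formula: 2A = Σ (x_i·y_{i+1} − x_{i+1}·y_i), indices taken mod 3.
Σ = (-30) + (-36) + (-20) = -86
Area = |Σ|/2 = 43.

43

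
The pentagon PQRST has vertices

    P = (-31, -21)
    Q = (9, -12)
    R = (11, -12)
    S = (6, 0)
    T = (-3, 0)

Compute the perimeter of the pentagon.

100

|PQ| = √((40)² + (9)²) = √1681 = 41
|QR| = √((2)² + (0)²) = √4 = 2
|RS| = √((-5)² + (12)²) = √169 = 13
|ST| = √((-9)² + (0)²) = √81 = 9
|TP| = √((-28)² + (-21)²) = √1225 = 35
Perimeter = 41 + 2 + 13 + 9 + 35 = 100.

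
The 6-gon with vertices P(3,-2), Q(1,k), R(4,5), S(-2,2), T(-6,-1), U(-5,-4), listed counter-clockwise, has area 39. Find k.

The doubled signed area Σ (x_i y_{i+1} − x_{i+1} y_i) is linear in k.
With k=0 it equals 80; the coefficient of k is -1 (from the two edges through Q).
So -1·k + 80 = 2·39 = 78 ⇒ k = 2.

2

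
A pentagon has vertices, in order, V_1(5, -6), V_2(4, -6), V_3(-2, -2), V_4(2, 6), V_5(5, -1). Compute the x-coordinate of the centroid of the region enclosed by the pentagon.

Apply Gauss's area formula. First the cross-terms c_i = x_i·y_{i+1} − x_{i+1}·y_i:
  -6, -20, -8, -32, -25  ⇒  2A = -91, A = -45.5.
Then Σ (x_i + x_{i+1})·c_i = -568, so x̄ = -568 / (6·(-45.5)) = 568/273.

568/273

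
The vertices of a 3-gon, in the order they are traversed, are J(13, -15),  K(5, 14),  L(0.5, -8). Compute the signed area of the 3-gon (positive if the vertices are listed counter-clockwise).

Apply Gauss's area formula: 2A = Σ (x_i·y_{i+1} − x_{i+1}·y_i), indices taken mod 3.
Cross-terms: 257, -47, 96.5  ⇒  Σ = 306.5
Signed area = Σ/2 = 153.25 (positive ⇒ counter-clockwise traversal).

153.25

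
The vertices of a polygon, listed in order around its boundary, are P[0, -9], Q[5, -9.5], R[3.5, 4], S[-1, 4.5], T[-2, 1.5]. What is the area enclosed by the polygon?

71.75

Σ = (45) + (53.25) + (19.75) + (7.5) + (18) = 143.5
Area = |Σ|/2 = 71.75.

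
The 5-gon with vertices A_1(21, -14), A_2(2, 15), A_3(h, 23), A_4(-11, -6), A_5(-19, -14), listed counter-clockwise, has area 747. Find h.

The doubled signed area Σ (x_i y_{i+1} − x_{i+1} y_i) is linear in h.
With h=0 it equals 1242; the coefficient of h is -21 (from the two edges through A_3).
So -21·h + 1242 = 2·747 = 1494 ⇒ h = -12.

-12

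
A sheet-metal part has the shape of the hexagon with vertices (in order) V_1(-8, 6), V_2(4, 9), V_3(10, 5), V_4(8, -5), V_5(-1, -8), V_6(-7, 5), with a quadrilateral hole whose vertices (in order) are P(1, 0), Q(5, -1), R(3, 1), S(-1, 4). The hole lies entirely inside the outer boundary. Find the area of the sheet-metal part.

Outer boundary:
Apply the shoelace (surveyor's) formula: 2A = Σ (x_i·y_{i+1} − x_{i+1}·y_i), indices taken mod 6.
V_1→V_2: (-8)(9) − (4)(6) = -96
V_2→V_3: (4)(5) − (10)(9) = -70
V_3→V_4: (10)(-5) − (8)(5) = -90
V_4→V_5: (8)(-8) − (-1)(-5) = -69
V_5→V_6: (-1)(5) − (-7)(-8) = -61
V_6→V_1: (-7)(6) − (-8)(5) = -2
Σ = -388
Area = |Σ|/2 = 194.
Hole:
Cross-terms: -1, 8, 13, -4  ⇒  Σ = 16
Area = |Σ|/2 = 8.
Net area = 194 − 8 = 186.

186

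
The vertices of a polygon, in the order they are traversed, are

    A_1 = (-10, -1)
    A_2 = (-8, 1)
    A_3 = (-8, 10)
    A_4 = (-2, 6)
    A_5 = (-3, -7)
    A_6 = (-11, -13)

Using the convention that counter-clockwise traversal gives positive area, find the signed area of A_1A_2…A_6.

A_1→A_2: (-10)(1) − (-8)(-1) = -18
A_2→A_3: (-8)(10) − (-8)(1) = -72
A_3→A_4: (-8)(6) − (-2)(10) = -28
A_4→A_5: (-2)(-7) − (-3)(6) = 32
A_5→A_6: (-3)(-13) − (-11)(-7) = -38
A_6→A_1: (-11)(-1) − (-10)(-13) = -119
Σ = -243
Signed area = Σ/2 = -121.5 (negative ⇒ clockwise traversal).

-121.5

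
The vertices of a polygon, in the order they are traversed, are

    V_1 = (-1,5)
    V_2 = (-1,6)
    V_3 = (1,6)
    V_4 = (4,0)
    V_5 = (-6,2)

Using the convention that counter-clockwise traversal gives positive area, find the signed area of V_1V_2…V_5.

-28.5

Apply Gauss's area formula: 2A = Σ (x_i·y_{i+1} − x_{i+1}·y_i), indices taken mod 5.
Σ = (-1) + (-12) + (-24) + (8) + (-28) = -57
Signed area = Σ/2 = -28.5 (negative ⇒ clockwise traversal).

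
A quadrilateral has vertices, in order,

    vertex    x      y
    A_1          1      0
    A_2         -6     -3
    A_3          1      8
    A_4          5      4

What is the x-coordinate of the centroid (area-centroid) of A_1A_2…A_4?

Apply the surveyor's formula. First the cross-terms c_i = x_i·y_{i+1} − x_{i+1}·y_i:
  -3, -45, -36, -4  ⇒  2A = -88, A = -44.
Then Σ (x_i + x_{i+1})·c_i = 0, so x̄ = 0 / (6·(-44)) = 0.

0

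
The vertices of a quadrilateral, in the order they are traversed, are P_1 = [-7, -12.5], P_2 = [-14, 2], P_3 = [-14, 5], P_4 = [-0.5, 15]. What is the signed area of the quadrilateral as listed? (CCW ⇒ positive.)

Apply the surveyor's formula: 2A = Σ (x_i·y_{i+1} − x_{i+1}·y_i), indices taken mod 4.
Cross-terms: -189, -42, -207.5, 111.25  ⇒  Σ = -327.25
Signed area = Σ/2 = -163.625 (negative ⇒ clockwise traversal).

-163.625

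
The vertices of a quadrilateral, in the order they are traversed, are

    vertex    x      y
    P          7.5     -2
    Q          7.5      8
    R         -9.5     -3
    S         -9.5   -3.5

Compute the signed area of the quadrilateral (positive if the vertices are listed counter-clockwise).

Apply the shoelace formula: 2A = Σ (x_i·y_{i+1} − x_{i+1}·y_i), indices taken mod 4.
Cross-terms: 75, 53.5, 4.75, 45.25  ⇒  Σ = 178.5
Signed area = Σ/2 = 89.25 (positive ⇒ counter-clockwise traversal).

89.25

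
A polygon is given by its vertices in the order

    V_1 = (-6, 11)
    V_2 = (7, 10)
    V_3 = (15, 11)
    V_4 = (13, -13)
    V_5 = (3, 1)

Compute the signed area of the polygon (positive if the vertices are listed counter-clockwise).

Apply Gauss's area formula: 2A = Σ (x_i·y_{i+1} − x_{i+1}·y_i), indices taken mod 5.
V_1→V_2: (-6)(10) − (7)(11) = -137
V_2→V_3: (7)(11) − (15)(10) = -73
V_3→V_4: (15)(-13) − (13)(11) = -338
V_4→V_5: (13)(1) − (3)(-13) = 52
V_5→V_1: (3)(11) − (-6)(1) = 39
Σ = -457
Signed area = Σ/2 = -228.5 (negative ⇒ clockwise traversal).

-228.5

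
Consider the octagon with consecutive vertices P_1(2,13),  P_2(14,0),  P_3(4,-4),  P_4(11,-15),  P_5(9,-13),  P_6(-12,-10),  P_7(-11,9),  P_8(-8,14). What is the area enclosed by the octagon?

470

Apply the shoelace formula: 2A = Σ (x_i·y_{i+1} − x_{i+1}·y_i), indices taken mod 8.
Σ = (-182) + (-56) + (-16) + (-8) + (-246) + (-218) + (-82) + (-132) = -940
Area = |Σ|/2 = 470.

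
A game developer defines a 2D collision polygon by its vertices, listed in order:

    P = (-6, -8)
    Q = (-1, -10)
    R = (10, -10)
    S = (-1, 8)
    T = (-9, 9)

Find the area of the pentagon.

Apply the surveyor's formula: 2A = Σ (x_i·y_{i+1} − x_{i+1}·y_i), indices taken mod 5.
Σ = (52) + (110) + (70) + (63) + (126) = 421
Area = |Σ|/2 = 210.5.

210.5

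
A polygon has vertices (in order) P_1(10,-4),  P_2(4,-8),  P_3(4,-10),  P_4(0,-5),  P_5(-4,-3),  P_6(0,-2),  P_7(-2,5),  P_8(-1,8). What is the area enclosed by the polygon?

Apply Gauss's area formula: 2A = Σ (x_i·y_{i+1} − x_{i+1}·y_i), indices taken mod 8.
P_1→P_2: (10)(-8) − (4)(-4) = -64
P_2→P_3: (4)(-10) − (4)(-8) = -8
P_3→P_4: (4)(-5) − (0)(-10) = -20
P_4→P_5: (0)(-3) − (-4)(-5) = -20
P_5→P_6: (-4)(-2) − (0)(-3) = 8
P_6→P_7: (0)(5) − (-2)(-2) = -4
P_7→P_8: (-2)(8) − (-1)(5) = -11
P_8→P_1: (-1)(-4) − (10)(8) = -76
Σ = -195
Area = |Σ|/2 = 97.5.

97.5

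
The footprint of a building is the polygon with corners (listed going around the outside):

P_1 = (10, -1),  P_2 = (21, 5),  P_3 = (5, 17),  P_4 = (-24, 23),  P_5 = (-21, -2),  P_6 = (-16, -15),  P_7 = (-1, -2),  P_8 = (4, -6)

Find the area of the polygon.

913.5

Apply the surveyor's formula: 2A = Σ (x_i·y_{i+1} − x_{i+1}·y_i), indices taken mod 8.
P_1→P_2: (10)(5) − (21)(-1) = 71
P_2→P_3: (21)(17) − (5)(5) = 332
P_3→P_4: (5)(23) − (-24)(17) = 523
P_4→P_5: (-24)(-2) − (-21)(23) = 531
P_5→P_6: (-21)(-15) − (-16)(-2) = 283
P_6→P_7: (-16)(-2) − (-1)(-15) = 17
P_7→P_8: (-1)(-6) − (4)(-2) = 14
P_8→P_1: (4)(-1) − (10)(-6) = 56
Σ = 1827
Area = |Σ|/2 = 913.5.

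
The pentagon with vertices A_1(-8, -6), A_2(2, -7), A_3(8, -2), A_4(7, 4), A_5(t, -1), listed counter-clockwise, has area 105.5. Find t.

-6

Write out the shoelace sum; only the two edges meeting at A_5 involve t:
2·Area = [(7·(-1) − t·4) + (t·(-6) − (-8)·(-1))] + 166
       = -10·t + 151 = 211
⇒ t = -6.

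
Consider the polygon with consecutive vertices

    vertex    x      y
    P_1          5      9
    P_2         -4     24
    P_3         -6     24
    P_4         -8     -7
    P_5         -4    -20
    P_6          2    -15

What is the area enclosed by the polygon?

P_1→P_2: (5)(24) − (-4)(9) = 156
P_2→P_3: (-4)(24) − (-6)(24) = 48
P_3→P_4: (-6)(-7) − (-8)(24) = 234
P_4→P_5: (-8)(-20) − (-4)(-7) = 132
P_5→P_6: (-4)(-15) − (2)(-20) = 100
P_6→P_1: (2)(9) − (5)(-15) = 93
Σ = 763
Area = |Σ|/2 = 381.5.

381.5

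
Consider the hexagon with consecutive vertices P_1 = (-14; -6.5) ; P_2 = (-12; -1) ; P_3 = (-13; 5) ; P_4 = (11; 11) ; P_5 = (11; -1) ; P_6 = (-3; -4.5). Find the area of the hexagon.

Apply the shoelace (surveyor's) formula: 2A = Σ (x_i·y_{i+1} − x_{i+1}·y_i), indices taken mod 6.
Cross-terms: -64, -73, -198, -132, -52.5, -43.5  ⇒  Σ = -563
Area = |Σ|/2 = 281.5.

281.5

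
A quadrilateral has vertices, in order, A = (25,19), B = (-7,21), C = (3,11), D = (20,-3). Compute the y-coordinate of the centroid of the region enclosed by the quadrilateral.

379/31

Apply the surveyor's formula. First the cross-terms c_i = x_i·y_{i+1} − x_{i+1}·y_i:
  658, -140, -229, 455  ⇒  2A = 744, A = 372.
Then Σ (y_i + y_{i+1})·c_i = 27288, so ȳ = 27288 / (6·372) = 379/31.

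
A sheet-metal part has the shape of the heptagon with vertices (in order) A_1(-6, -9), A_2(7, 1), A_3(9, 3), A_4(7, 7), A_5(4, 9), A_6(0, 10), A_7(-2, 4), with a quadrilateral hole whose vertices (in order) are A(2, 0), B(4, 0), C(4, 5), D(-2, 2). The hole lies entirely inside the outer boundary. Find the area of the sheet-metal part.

107

Outer boundary:
Cross-terms: 57, 12, 42, 35, 40, 20, 42  ⇒  Σ = 248
Area = |Σ|/2 = 124.
Hole:
A→B: (2)(0) − (4)(0) = 0
B→C: (4)(5) − (4)(0) = 20
C→D: (4)(2) − (-2)(5) = 18
D→A: (-2)(0) − (2)(2) = -4
Σ = 34
Area = |Σ|/2 = 17.
Net area = 124 − 17 = 107.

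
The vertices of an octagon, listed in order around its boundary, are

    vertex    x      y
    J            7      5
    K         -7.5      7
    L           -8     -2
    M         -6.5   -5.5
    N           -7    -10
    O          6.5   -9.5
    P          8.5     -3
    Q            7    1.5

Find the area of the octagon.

Apply the shoelace formula: 2A = Σ (x_i·y_{i+1} − x_{i+1}·y_i), indices taken mod 8.
J→K: (7)(7) − (-7.5)(5) = 86.5
K→L: (-7.5)(-2) − (-8)(7) = 71
L→M: (-8)(-5.5) − (-6.5)(-2) = 31
M→N: (-6.5)(-10) − (-7)(-5.5) = 26.5
N→O: (-7)(-9.5) − (6.5)(-10) = 131.5
O→P: (6.5)(-3) − (8.5)(-9.5) = 61.25
P→Q: (8.5)(1.5) − (7)(-3) = 33.75
Q→J: (7)(5) − (7)(1.5) = 24.5
Σ = 466
Area = |Σ|/2 = 233.

233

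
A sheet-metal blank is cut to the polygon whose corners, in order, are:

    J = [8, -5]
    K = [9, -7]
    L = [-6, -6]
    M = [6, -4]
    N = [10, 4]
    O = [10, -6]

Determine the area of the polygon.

Apply the surveyor's formula: 2A = Σ (x_i·y_{i+1} − x_{i+1}·y_i), indices taken mod 6.
Σ = (-11) + (-96) + (60) + (64) + (-100) + (-2) = -85
Area = |Σ|/2 = 42.5.

42.5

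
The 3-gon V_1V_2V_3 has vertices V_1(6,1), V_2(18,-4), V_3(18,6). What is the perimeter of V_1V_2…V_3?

36

|V_1V_2| = √((12)² + (-5)²) = √169 = 13
|V_2V_3| = √((0)² + (10)²) = √100 = 10
|V_3V_1| = √((-12)² + (-5)²) = √169 = 13
Perimeter = 13 + 10 + 13 = 36.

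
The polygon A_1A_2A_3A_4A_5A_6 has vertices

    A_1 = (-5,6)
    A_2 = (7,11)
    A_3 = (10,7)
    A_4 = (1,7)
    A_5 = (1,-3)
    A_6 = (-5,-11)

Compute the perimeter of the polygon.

64

|A_1A_2| = √((12)² + (5)²) = √169 = 13
|A_2A_3| = √((3)² + (-4)²) = √25 = 5
|A_3A_4| = √((-9)² + (0)²) = √81 = 9
|A_4A_5| = √((0)² + (-10)²) = √100 = 10
|A_5A_6| = √((-6)² + (-8)²) = √100 = 10
|A_6A_1| = √((0)² + (17)²) = √289 = 17
Perimeter = 13 + 5 + 9 + 10 + 10 + 17 = 64.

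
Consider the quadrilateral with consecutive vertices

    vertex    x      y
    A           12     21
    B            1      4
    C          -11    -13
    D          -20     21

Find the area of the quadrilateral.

552.5

A→B: (12)(4) − (1)(21) = 27
B→C: (1)(-13) − (-11)(4) = 31
C→D: (-11)(21) − (-20)(-13) = -491
D→A: (-20)(21) − (12)(21) = -672
Σ = -1105
Area = |Σ|/2 = 552.5.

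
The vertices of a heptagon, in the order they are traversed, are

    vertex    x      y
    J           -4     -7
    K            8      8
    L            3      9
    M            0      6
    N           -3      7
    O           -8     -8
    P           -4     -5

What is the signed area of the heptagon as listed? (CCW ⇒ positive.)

Σ = (24) + (48) + (18) + (18) + (80) + (8) + (8) = 204
Signed area = Σ/2 = 102 (positive ⇒ counter-clockwise traversal).

102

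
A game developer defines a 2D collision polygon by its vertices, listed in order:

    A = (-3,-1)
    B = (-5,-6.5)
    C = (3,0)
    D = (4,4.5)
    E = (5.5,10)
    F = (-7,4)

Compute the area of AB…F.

86.875

Σ = (14.5) + (19.5) + (13.5) + (15.25) + (92) + (19) = 173.75
Area = |Σ|/2 = 86.875.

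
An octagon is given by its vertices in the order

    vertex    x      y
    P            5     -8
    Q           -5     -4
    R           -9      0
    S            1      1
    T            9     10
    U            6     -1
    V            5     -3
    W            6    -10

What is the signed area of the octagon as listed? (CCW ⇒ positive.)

-108

Σ = (-60) + (-36) + (-9) + (1) + (-69) + (-13) + (-32) + (2) = -216
Signed area = Σ/2 = -108 (negative ⇒ clockwise traversal).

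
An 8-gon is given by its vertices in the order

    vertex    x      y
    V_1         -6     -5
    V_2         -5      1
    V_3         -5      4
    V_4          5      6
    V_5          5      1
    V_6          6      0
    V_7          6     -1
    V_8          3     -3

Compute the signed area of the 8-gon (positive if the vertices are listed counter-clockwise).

-90.5

Apply Gauss's area formula: 2A = Σ (x_i·y_{i+1} − x_{i+1}·y_i), indices taken mod 8.
V_1→V_2: (-6)(1) − (-5)(-5) = -31
V_2→V_3: (-5)(4) − (-5)(1) = -15
V_3→V_4: (-5)(6) − (5)(4) = -50
V_4→V_5: (5)(1) − (5)(6) = -25
V_5→V_6: (5)(0) − (6)(1) = -6
V_6→V_7: (6)(-1) − (6)(0) = -6
V_7→V_8: (6)(-3) − (3)(-1) = -15
V_8→V_1: (3)(-5) − (-6)(-3) = -33
Σ = -181
Signed area = Σ/2 = -90.5 (negative ⇒ clockwise traversal).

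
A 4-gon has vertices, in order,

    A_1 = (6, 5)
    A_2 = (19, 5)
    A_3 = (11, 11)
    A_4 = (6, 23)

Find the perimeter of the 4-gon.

54

|A_1A_2| = √((13)² + (0)²) = √169 = 13
|A_2A_3| = √((-8)² + (6)²) = √100 = 10
|A_3A_4| = √((-5)² + (12)²) = √169 = 13
|A_4A_1| = √((0)² + (-18)²) = √324 = 18
Perimeter = 13 + 10 + 13 + 18 = 54.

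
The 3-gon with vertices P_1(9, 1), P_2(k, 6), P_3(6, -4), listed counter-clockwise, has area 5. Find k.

10

The doubled signed area Σ (x_i y_{i+1} − x_{i+1} y_i) is linear in k.
With k=0 it equals 60; the coefficient of k is -5 (from the two edges through P_2).
So -5·k + 60 = 2·5 = 10 ⇒ k = 10.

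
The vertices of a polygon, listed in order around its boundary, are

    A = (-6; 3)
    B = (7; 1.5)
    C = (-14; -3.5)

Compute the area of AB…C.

Apply the shoelace (surveyor's) formula: 2A = Σ (x_i·y_{i+1} − x_{i+1}·y_i), indices taken mod 3.
Cross-terms: -30, -3.5, -63  ⇒  Σ = -96.5
Area = |Σ|/2 = 48.25.

48.25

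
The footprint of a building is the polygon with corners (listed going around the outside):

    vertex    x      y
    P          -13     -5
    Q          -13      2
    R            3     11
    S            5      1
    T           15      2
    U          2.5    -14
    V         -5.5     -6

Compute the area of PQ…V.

327.25

Apply the surveyor's formula: 2A = Σ (x_i·y_{i+1} − x_{i+1}·y_i), indices taken mod 7.
Cross-terms: -91, -149, -52, -5, -215, -92, -50.5  ⇒  Σ = -654.5
Area = |Σ|/2 = 327.25.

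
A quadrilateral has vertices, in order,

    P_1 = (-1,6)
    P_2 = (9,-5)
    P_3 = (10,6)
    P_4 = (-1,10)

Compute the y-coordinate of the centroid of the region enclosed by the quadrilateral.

11/3

Apply Gauss's area formula. First the cross-terms c_i = x_i·y_{i+1} − x_{i+1}·y_i:
  -49, 104, 106, 4  ⇒  2A = 165, A = 82.5.
Then Σ (y_i + y_{i+1})·c_i = 1815, so ȳ = 1815 / (6·82.5) = 11/3.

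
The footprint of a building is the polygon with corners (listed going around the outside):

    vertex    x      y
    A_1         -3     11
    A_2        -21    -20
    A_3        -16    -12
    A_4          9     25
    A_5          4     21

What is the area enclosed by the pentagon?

A_1→A_2: (-3)(-20) − (-21)(11) = 291
A_2→A_3: (-21)(-12) − (-16)(-20) = -68
A_3→A_4: (-16)(25) − (9)(-12) = -292
A_4→A_5: (9)(21) − (4)(25) = 89
A_5→A_1: (4)(11) − (-3)(21) = 107
Σ = 127
Area = |Σ|/2 = 63.5.

63.5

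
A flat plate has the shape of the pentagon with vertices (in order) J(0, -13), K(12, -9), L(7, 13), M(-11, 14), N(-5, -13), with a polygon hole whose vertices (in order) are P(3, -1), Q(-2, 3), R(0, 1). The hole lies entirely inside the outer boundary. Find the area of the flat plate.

Outer boundary:
Apply the surveyor's formula: 2A = Σ (x_i·y_{i+1} − x_{i+1}·y_i), indices taken mod 5.
J→K: (0)(-9) − (12)(-13) = 156
K→L: (12)(13) − (7)(-9) = 219
L→M: (7)(14) − (-11)(13) = 241
M→N: (-11)(-13) − (-5)(14) = 213
N→J: (-5)(-13) − (0)(-13) = 65
Σ = 894
Area = |Σ|/2 = 447.
Hole:
Apply the shoelace (surveyor's) formula: 2A = Σ (x_i·y_{i+1} − x_{i+1}·y_i), indices taken mod 3.
Σ = (7) + (-2) + (-3) = 2
Area = |Σ|/2 = 1.
Net area = 447 − 1 = 446.

446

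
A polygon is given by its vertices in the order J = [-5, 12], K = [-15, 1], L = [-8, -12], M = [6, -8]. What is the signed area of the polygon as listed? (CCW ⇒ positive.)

Apply the surveyor's formula: 2A = Σ (x_i·y_{i+1} − x_{i+1}·y_i), indices taken mod 4.
Cross-terms: 175, 188, 136, 32  ⇒  Σ = 531
Signed area = Σ/2 = 265.5 (positive ⇒ counter-clockwise traversal).

265.5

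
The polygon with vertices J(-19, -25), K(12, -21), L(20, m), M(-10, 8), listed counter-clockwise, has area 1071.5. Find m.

Write out the shoelace sum; only the two edges meeting at L involve m:
2·Area = [(12·m − 20·(-21)) + (20·8 − (-10)·m)] + 1101
       = 22·m + 1681 = 2143
⇒ m = 21.

21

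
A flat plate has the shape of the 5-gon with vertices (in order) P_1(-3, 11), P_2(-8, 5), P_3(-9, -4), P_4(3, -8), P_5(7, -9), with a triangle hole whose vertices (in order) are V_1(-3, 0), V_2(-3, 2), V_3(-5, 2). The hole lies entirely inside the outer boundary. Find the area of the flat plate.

154.5

Outer boundary:
Apply the shoelace (surveyor's) formula: 2A = Σ (x_i·y_{i+1} − x_{i+1}·y_i), indices taken mod 5.
Σ = (73) + (77) + (84) + (29) + (50) = 313
Area = |Σ|/2 = 156.5.
Hole:
Apply Gauss's area formula: 2A = Σ (x_i·y_{i+1} − x_{i+1}·y_i), indices taken mod 3.
V_1→V_2: (-3)(2) − (-3)(0) = -6
V_2→V_3: (-3)(2) − (-5)(2) = 4
V_3→V_1: (-5)(0) − (-3)(2) = 6
Σ = 4
Area = |Σ|/2 = 2.
Net area = 156.5 − 2 = 154.5.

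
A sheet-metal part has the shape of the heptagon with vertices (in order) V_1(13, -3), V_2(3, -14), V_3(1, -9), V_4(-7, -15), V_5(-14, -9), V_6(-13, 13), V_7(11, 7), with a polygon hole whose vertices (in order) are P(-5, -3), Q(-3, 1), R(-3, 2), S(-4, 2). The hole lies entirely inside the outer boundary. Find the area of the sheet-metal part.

530.5

Outer boundary:
Apply the surveyor's formula: 2A = Σ (x_i·y_{i+1} − x_{i+1}·y_i), indices taken mod 7.
Cross-terms: -173, -13, -78, -147, -299, -234, -124  ⇒  Σ = -1068
Area = |Σ|/2 = 534.
Hole:
Apply Gauss's area formula: 2A = Σ (x_i·y_{i+1} − x_{i+1}·y_i), indices taken mod 4.
Cross-terms: -14, -3, 2, 22  ⇒  Σ = 7
Area = |Σ|/2 = 3.5.
Net area = 534 − 3.5 = 530.5.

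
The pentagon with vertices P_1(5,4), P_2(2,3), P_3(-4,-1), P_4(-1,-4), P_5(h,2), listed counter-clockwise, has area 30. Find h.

5

Write out the shoelace sum; only the two edges meeting at P_5 involve h:
2·Area = [((-1)·2 − h·(-4)) + (h·4 − 5·2)] + 32
       = 8·h + 20 = 60
⇒ h = 5.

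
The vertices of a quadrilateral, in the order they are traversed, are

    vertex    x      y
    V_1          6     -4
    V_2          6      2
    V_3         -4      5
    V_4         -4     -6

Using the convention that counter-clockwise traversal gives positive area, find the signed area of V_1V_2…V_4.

85

Apply Gauss's area formula: 2A = Σ (x_i·y_{i+1} − x_{i+1}·y_i), indices taken mod 4.
V_1→V_2: (6)(2) − (6)(-4) = 36
V_2→V_3: (6)(5) − (-4)(2) = 38
V_3→V_4: (-4)(-6) − (-4)(5) = 44
V_4→V_1: (-4)(-4) − (6)(-6) = 52
Σ = 170
Signed area = Σ/2 = 85 (positive ⇒ counter-clockwise traversal).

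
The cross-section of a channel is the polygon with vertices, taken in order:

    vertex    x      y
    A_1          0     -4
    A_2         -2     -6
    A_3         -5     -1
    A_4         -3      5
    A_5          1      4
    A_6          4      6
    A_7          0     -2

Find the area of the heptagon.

Σ = (-8) + (-28) + (-28) + (-17) + (-10) + (-8) + (0) = -99
Area = |Σ|/2 = 49.5.

49.5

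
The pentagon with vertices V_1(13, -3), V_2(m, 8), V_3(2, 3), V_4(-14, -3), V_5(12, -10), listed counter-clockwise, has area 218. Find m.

Write out the shoelace sum; only the two edges meeting at V_2 involve m:
2·Area = [(13·8 − m·(-3)) + (m·3 − 2·8)] + 306
       = 6·m + 394 = 436
⇒ m = 7.

7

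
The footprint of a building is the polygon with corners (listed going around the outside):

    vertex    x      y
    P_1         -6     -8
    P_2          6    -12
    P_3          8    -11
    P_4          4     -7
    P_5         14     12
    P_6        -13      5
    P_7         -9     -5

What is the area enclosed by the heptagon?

331

Apply the surveyor's formula: 2A = Σ (x_i·y_{i+1} − x_{i+1}·y_i), indices taken mod 7.
Σ = (120) + (30) + (-12) + (146) + (226) + (110) + (42) = 662
Area = |Σ|/2 = 331.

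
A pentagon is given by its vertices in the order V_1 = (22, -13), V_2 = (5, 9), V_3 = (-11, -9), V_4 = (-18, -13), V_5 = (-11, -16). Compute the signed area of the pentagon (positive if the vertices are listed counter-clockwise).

Apply the surveyor's formula: 2A = Σ (x_i·y_{i+1} − x_{i+1}·y_i), indices taken mod 5.
Σ = (263) + (54) + (-19) + (145) + (495) = 938
Signed area = Σ/2 = 469 (positive ⇒ counter-clockwise traversal).

469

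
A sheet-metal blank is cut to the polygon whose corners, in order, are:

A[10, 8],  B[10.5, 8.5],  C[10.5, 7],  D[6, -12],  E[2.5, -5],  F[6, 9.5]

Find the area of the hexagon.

88

Apply the shoelace (surveyor's) formula: 2A = Σ (x_i·y_{i+1} − x_{i+1}·y_i), indices taken mod 6.
Σ = (1) + (-15.75) + (-168) + (0) + (53.75) + (-47) = -176
Area = |Σ|/2 = 88.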